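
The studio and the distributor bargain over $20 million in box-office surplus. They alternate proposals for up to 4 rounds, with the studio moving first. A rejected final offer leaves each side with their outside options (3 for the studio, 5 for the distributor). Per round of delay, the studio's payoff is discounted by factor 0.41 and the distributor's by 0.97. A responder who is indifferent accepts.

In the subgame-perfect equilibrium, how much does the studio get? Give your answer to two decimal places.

Round 4 (the distributor proposes): the studio gets 3 if talks fail, so the distributor offers 3 and keeps 17.
Round 3 (the studio proposes): the distributor can get 17 next round, worth 0.97 × 17 = 16.49 now; the studio offers that and keeps 3.51.
Round 2 (the distributor proposes): the studio can get 3.51 next round, worth 0.41 × 3.51 = 1.4391 now; the distributor offers that and keeps 18.5609.
Round 1 (the studio proposes): the distributor can get 18.5609 next round, worth 0.97 × 18.5609 = 18.004073 now, so the studio offers 18.004073, keeping 1.995927.

2.00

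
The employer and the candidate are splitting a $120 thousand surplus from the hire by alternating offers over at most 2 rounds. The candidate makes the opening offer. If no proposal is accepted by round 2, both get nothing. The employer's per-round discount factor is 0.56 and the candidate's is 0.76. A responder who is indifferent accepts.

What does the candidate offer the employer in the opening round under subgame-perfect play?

Work backward from the last round.
Round 2 (the employer proposes): the candidate will accept anything ≥ 0, so the employer offers 0 and keeps 120.
Round 1 (the candidate proposes): the employer can get 120 next round, worth 0.56 × 120 = 67.2 now. The candidate offers 67.2 and keeps 120 − 67.2 = 52.8.

67.2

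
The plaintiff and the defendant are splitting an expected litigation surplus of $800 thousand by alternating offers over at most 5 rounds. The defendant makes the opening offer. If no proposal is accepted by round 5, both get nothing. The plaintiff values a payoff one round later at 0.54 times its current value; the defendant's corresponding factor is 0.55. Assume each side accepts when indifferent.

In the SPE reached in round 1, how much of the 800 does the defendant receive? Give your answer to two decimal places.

547.86

By backward induction:
Round 5 (the defendant proposes): the plaintiff will accept anything ≥ 0, so the defendant offers 0 and keeps 800.
Round 4 (the plaintiff proposes): the defendant can get 800 next round, worth 0.55 × 800 = 440 now, so the plaintiff offers 440, keeping 360.
Round 3 (the defendant proposes): the plaintiff can get 360 next round, worth 0.54 × 360 = 194.4 now. The defendant offers 194.4 and keeps 800 − 194.4 = 605.6.
Round 2 (the plaintiff proposes): the defendant can get 605.6 next round, worth 0.55 × 605.6 = 333.08 now. The plaintiff offers 333.08 and keeps 800 − 333.08 = 466.92.
Round 1 (the defendant proposes): the plaintiff can get 466.92 next round, worth 0.54 × 466.92 = 252.1368 now, so the defendant offers 252.1368, keeping 547.8632.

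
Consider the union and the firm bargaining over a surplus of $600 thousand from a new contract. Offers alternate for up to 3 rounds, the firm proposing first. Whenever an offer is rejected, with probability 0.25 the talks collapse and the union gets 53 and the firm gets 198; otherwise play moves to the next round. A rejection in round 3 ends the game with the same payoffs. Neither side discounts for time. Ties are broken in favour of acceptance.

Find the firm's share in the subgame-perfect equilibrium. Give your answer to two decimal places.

Round 3 (the firm proposes): the union gets 53 if talks fail, so the firm offers 53 and keeps 547.
Round 2 (the union proposes): rejecting gives the firm an expected 0.75 × 547 + 0.25 × 198 = 459.75; the union offers that and keeps 140.25.
Round 1 (the firm proposes): rejecting gives the union an expected 0.75 × 140.25 + 0.25 × 53 = 118.4375. The firm offers 118.4375 and keeps 600 − 118.4375 = 481.5625.

481.56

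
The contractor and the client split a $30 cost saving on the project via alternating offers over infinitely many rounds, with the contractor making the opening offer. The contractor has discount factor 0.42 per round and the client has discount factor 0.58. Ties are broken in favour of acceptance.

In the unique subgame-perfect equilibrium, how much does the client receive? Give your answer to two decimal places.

When the contractor proposes, the client accepts any offer worth at least 0.58 times what the client would get by proposing next round; and vice versa.
This gives x = 30 − 0.58y and y = 30 − 0.42x, where x and y are each side's share when it proposes.
Hence (1 − 0.58·0.42)x = 30(1 − 0.58), i.e. 0.7564·x = 12.6.
x ≈ 16.6579; the client's share is 30 − x ≈ 13.3421.

13.34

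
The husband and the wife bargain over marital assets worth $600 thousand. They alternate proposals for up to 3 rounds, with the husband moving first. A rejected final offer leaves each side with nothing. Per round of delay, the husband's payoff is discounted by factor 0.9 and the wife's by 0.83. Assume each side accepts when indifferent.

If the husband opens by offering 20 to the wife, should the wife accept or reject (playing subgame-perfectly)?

Round 3 (the husband proposes): rejection yields 0 for the wife; the husband offers 0 and keeps 600.
Round 2 (the wife proposes): the husband can get 600 next round, worth 0.9 × 600 = 540 now. The wife offers 540 and keeps 600 − 540 = 60.
So by rejecting in round 1, the wife gets 60 next round, worth 0.83 × 60 = 49.8 now.
Offer 20 < 49.8, so the wife rejects.

Reject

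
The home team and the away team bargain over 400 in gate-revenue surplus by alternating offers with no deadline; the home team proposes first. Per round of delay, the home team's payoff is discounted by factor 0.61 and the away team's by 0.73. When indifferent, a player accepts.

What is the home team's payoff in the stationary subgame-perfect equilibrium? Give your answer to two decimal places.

194.70

Let x be the home team's share when the home team proposes and y be the away team's share when the away team proposes.
The away team accepts iff offered ≥ 0.73·y, so x = 400 − 0.73y. Symmetrically y = 400 − 0.61x.
Substituting: x = 400 − 0.73(400 − 0.61x), giving x(1 − 0.61·0.73) = 400(1 − 0.73).
So x = 400 × 0.27 / 0.5547 ≈ 194.6998, and the away team receives 400 − x ≈ 205.3002.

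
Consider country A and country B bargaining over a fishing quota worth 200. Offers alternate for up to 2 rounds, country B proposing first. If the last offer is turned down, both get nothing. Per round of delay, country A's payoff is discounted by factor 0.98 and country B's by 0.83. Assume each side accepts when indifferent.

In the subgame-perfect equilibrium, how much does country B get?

4

Round 2 (country A proposes): rejection yields 0 for country B; country A offers 0 and keeps 200.
Round 1 (country B proposes): country A can get 200 next round, worth 0.98 × 200 = 196 now. Country B offers 196 and keeps 200 − 196 = 4.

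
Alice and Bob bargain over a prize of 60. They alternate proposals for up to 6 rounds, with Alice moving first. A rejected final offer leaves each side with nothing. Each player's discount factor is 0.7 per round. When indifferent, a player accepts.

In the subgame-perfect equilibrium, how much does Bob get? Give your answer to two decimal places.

By backward induction:
Round 6 (Bob proposes): rejection yields 0 for Alice; Bob offers 0 and keeps 60.
Round 5 (Alice proposes): Bob can get 60 next round, worth 0.7 × 60 = 42 now. Alice offers 42 and keeps 60 − 42 = 18.
Round 4 (Bob proposes): Alice can get 18 next round, worth 0.7 × 18 = 12.6 now, so Bob offers 12.6, keeping 47.4.
Round 3 (Alice proposes): Bob can get 47.4 next round, worth 0.7 × 47.4 = 33.18 now, so Alice offers 33.18, keeping 26.82.
Round 2 (Bob proposes): Alice can get 26.82 next round, worth 0.7 × 26.82 = 18.774 now, so Bob offers 18.774, keeping 41.226.
Round 1 (Alice proposes): Bob can get 41.226 next round, worth 0.7 × 41.226 = 28.8582 now. Alice offers 28.8582 and keeps 60 − 28.8582 = 31.1418.

28.86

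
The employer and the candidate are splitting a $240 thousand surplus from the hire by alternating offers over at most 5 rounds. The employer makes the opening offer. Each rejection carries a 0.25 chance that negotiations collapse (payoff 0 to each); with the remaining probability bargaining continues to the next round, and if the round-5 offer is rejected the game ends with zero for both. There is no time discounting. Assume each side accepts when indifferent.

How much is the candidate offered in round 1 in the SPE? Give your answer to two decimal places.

70.31

By backward induction:
Round 5 (the employer proposes): rejection yields 0 for the candidate; the employer offers 0 and keeps 240.
Round 4 (the candidate proposes): rejecting gives the employer an expected 0.75 × 240 = 180, so the candidate offers 180, keeping 60.
Round 3 (the employer proposes): rejecting gives the candidate an expected 0.75 × 60 = 45. The employer offers 45 and keeps 240 − 45 = 195.
Round 2 (the candidate proposes): rejecting gives the employer an expected 0.75 × 195 = 146.25; the candidate offers that and keeps 93.75.
Round 1 (the employer proposes): rejecting gives the candidate an expected 0.75 × 93.75 = 70.3125; the employer offers that and keeps 169.6875.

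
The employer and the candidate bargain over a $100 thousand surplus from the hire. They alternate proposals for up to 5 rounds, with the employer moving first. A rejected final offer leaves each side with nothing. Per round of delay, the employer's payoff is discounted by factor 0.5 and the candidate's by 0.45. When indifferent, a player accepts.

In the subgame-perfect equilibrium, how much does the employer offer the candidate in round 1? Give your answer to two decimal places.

Round 5 (the employer proposes): the candidate will accept anything ≥ 0, so the employer offers 0 and keeps 100.
Round 4 (the candidate proposes): the employer can get 100 next round, worth 0.5 × 100 = 50 now. The candidate offers 50 and keeps 100 − 50 = 50.
Round 3 (the employer proposes): the candidate can get 50 next round, worth 0.45 × 50 = 22.5 now. The employer offers 22.5 and keeps 100 − 22.5 = 77.5.
Round 2 (the candidate proposes): the employer can get 77.5 next round, worth 0.5 × 77.5 = 38.75 now; the candidate offers that and keeps 61.25.
Round 1 (the employer proposes): the candidate can get 61.25 next round, worth 0.45 × 61.25 = 27.5625 now, so the employer offers 27.5625, keeping 72.4375.

27.56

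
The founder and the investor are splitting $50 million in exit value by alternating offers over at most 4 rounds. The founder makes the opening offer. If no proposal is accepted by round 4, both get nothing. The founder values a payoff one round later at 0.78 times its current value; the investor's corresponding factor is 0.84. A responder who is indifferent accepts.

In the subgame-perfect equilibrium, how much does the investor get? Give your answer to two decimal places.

Solve by backward induction from round 4.
Round 4 (the investor proposes): the founder will accept anything ≥ 0, so the investor offers 0 and keeps 50.
Round 3 (the founder proposes): the investor can get 50 next round, worth 0.84 × 50 = 42 now. The founder offers 42 and keeps 50 − 42 = 8.
Round 2 (the investor proposes): the founder can get 8 next round, worth 0.78 × 8 = 6.24 now, so the investor offers 6.24, keeping 43.76.
Round 1 (the founder proposes): the investor can get 43.76 next round, worth 0.84 × 43.76 = 36.7584 now; the founder offers that and keeps 13.2416.

36.76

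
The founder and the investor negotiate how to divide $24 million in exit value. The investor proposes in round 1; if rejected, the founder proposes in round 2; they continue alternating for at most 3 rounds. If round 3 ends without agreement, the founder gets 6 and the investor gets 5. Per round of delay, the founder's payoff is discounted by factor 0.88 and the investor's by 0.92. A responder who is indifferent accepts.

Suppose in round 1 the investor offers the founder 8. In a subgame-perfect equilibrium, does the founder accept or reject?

Round 3 (the investor proposes): the founder gets 6 if talks fail, so the investor offers 6 and keeps 18.
Round 2 (the founder proposes): the investor can get 18 next round, worth 0.92 × 18 = 16.56 now, so the founder offers 16.56, keeping 7.44.
So by rejecting in round 1, the founder gets 7.44 next round, worth 0.88 × 7.44 = 6.5472 now.
Offer 8 ≥ 6.5472, so the founder accepts.

Accept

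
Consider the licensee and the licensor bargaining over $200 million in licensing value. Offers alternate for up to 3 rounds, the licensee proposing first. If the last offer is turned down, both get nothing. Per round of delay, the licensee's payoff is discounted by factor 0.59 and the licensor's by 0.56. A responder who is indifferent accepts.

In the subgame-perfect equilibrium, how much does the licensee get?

154.08

Round 3 (the licensee proposes): the licensor will accept anything ≥ 0, so the licensee offers 0 and keeps 200.
Round 2 (the licensor proposes): the licensee can get 200 next round, worth 0.59 × 200 = 118 now; the licensor offers that and keeps 82.
Round 1 (the licensee proposes): the licensor can get 82 next round, worth 0.56 × 82 = 45.92 now, so the licensee offers 45.92, keeping 154.08.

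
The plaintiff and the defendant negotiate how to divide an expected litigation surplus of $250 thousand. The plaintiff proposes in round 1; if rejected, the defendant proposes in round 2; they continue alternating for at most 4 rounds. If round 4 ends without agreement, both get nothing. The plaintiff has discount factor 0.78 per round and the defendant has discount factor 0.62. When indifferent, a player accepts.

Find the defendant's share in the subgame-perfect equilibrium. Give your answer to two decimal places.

Round 4 (the defendant proposes): rejection yields 0 for the plaintiff; the defendant offers 0 and keeps 250.
Round 3 (the plaintiff proposes): the defendant can get 250 next round, worth 0.62 × 250 = 155 now; the plaintiff offers that and keeps 95.
Round 2 (the defendant proposes): the plaintiff can get 95 next round, worth 0.78 × 95 = 74.1 now, so the defendant offers 74.1, keeping 175.9.
Round 1 (the plaintiff proposes): the defendant can get 175.9 next round, worth 0.62 × 175.9 = 109.058 now; the plaintiff offers that and keeps 140.942.

109.06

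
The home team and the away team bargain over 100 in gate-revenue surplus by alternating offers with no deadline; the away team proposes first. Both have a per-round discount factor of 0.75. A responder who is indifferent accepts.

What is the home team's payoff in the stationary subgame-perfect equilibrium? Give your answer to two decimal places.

42.86

In a stationary SPE each proposer offers the other exactly their discounted continuation value.
If the away team keeps x when proposing and the home team keeps y when proposing, then x = 100 − 0.75y and y = 100 − 0.75x.
Solving: x = 100(1 − 0.75) / (1 − 0.75·0.75) = 25 / 0.4375 ≈ 57.1429.
The home team gets 100 − 57.1429 ≈ 42.8571.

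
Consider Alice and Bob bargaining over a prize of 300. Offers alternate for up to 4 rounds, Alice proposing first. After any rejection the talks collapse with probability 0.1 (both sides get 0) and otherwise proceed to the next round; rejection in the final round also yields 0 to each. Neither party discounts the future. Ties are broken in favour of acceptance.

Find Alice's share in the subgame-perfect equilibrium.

54.3

By backward induction:
Round 4 (Bob proposes): rejection yields 0 for Alice; Bob offers 0 and keeps 300.
Round 3 (Alice proposes): rejecting gives Bob an expected 0.9 × 300 = 270. Alice offers 270 and keeps 300 − 270 = 30.
Round 2 (Bob proposes): rejecting gives Alice an expected 0.9 × 30 = 27, so Bob offers 27, keeping 273.
Round 1 (Alice proposes): rejecting gives Bob an expected 0.9 × 273 = 245.7, so Alice offers 245.7, keeping 54.3.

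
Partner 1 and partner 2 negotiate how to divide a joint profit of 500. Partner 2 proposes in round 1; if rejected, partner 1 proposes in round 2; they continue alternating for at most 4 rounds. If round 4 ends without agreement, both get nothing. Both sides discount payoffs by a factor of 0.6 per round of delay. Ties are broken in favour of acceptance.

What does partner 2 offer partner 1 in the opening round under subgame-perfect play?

228

Round 4 (partner 1 proposes): partner 2 will accept anything ≥ 0, so partner 1 offers 0 and keeps 500.
Round 3 (partner 2 proposes): partner 1 can get 500 next round, worth 0.6 × 500 = 300 now. Partner 2 offers 300 and keeps 500 − 300 = 200.
Round 2 (partner 1 proposes): partner 2 can get 200 next round, worth 0.6 × 200 = 120 now, so partner 1 offers 120, keeping 380.
Round 1 (partner 2 proposes): partner 1 can get 380 next round, worth 0.6 × 380 = 228 now, so partner 2 offers 228, keeping 272.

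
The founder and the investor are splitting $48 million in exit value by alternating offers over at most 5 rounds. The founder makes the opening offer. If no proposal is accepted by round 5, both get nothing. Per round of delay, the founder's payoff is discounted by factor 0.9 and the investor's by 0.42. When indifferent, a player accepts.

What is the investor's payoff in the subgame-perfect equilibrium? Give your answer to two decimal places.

Round 5 (the founder proposes): the investor will accept anything ≥ 0, so the founder offers 0 and keeps 48.
Round 4 (the investor proposes): the founder can get 48 next round, worth 0.9 × 48 = 43.2 now; the investor offers that and keeps 4.8.
Round 3 (the founder proposes): the investor can get 4.8 next round, worth 0.42 × 4.8 = 2.016 now; the founder offers that and keeps 45.984.
Round 2 (the investor proposes): the founder can get 45.984 next round, worth 0.9 × 45.984 = 41.3856 now; the investor offers that and keeps 6.6144.
Round 1 (the founder proposes): the investor can get 6.6144 next round, worth 0.42 × 6.6144 = 2.778048 now; the founder offers that and keeps 45.221952.

2.78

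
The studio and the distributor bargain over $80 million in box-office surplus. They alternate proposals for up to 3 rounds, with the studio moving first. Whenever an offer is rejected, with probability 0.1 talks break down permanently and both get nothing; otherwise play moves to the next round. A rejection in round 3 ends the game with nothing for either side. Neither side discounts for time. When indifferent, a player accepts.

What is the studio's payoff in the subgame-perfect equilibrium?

72.8

Round 3 (the studio proposes): rejection yields 0 for the distributor; the studio offers 0 and keeps 80.
Round 2 (the distributor proposes): rejecting gives the studio an expected 0.9 × 80 = 72, so the distributor offers 72, keeping 8.
Round 1 (the studio proposes): rejecting gives the distributor an expected 0.9 × 8 = 7.2, so the studio offers 7.2, keeping 72.8.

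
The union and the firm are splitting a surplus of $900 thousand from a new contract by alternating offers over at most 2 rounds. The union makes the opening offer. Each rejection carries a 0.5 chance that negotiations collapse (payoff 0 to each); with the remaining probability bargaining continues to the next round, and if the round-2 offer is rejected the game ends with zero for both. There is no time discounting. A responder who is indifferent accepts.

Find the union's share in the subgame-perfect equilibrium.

By backward induction:
Round 2 (the firm proposes): rejection yields 0 for the union; the firm offers 0 and keeps 900.
Round 1 (the union proposes): rejecting gives the firm an expected 0.5 × 900 = 450. The union offers 450 and keeps 900 − 450 = 450.

450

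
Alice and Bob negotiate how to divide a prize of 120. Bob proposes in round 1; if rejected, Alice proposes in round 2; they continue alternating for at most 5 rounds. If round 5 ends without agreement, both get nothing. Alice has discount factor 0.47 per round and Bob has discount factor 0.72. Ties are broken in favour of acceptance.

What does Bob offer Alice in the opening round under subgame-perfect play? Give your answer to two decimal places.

21.14

Round 5 (Bob proposes): rejection yields 0 for Alice; Bob offers 0 and keeps 120.
Round 4 (Alice proposes): Bob can get 120 next round, worth 0.72 × 120 = 86.4 now; Alice offers that and keeps 33.6.
Round 3 (Bob proposes): Alice can get 33.6 next round, worth 0.47 × 33.6 = 15.792 now. Bob offers 15.792 and keeps 120 − 15.792 = 104.208.
Round 2 (Alice proposes): Bob can get 104.208 next round, worth 0.72 × 104.208 = 75.02976 now, so Alice offers 75.02976, keeping 44.97024.
Round 1 (Bob proposes): Alice can get 44.97024 next round, worth 0.47 × 44.97024 = 21.1360128 now; Bob offers that and keeps 98.8639872.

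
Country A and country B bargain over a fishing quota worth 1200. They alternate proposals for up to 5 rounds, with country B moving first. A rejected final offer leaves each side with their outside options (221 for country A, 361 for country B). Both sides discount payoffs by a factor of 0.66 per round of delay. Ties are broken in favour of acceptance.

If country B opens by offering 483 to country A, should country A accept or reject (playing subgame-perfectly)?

Work out country A's continuation value if the offer is rejected.
Round 5 (country B proposes): country A gets 221 if talks fail, so country B offers 221 and keeps 979.
Round 4 (country A proposes): country B can get 979 next round, worth 0.66 × 979 = 646.14 now, so country A offers 646.14, keeping 553.86.
Round 3 (country B proposes): country A can get 553.86 next round, worth 0.66 × 553.86 = 365.5476 now; country B offers that and keeps 834.4524.
Round 2 (country A proposes): country B can get 834.4524 next round, worth 0.66 × 834.4524 = 550.738584 now, so country A offers 550.738584, keeping 649.261416.
So by rejecting in round 1, country A gets 649.261416 next round, worth 0.66 × 649.261416 = 428.51253456 now.
Offer 483 ≥ 428.51253456, so country A accepts.

Accept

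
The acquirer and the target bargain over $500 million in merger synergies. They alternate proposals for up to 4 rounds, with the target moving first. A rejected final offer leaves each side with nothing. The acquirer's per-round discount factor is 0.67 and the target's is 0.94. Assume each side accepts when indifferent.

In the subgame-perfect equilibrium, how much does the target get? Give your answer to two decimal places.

Work backward from the last round.
Round 4 (the acquirer proposes): rejection yields 0 for the target; the acquirer offers 0 and keeps 500.
Round 3 (the target proposes): the acquirer can get 500 next round, worth 0.67 × 500 = 335 now. The target offers 335 and keeps 500 − 335 = 165.
Round 2 (the acquirer proposes): the target can get 165 next round, worth 0.94 × 165 = 155.1 now; the acquirer offers that and keeps 344.9.
Round 1 (the target proposes): the acquirer can get 344.9 next round, worth 0.67 × 344.9 = 231.083 now. The target offers 231.083 and keeps 500 − 231.083 = 268.917.

268.92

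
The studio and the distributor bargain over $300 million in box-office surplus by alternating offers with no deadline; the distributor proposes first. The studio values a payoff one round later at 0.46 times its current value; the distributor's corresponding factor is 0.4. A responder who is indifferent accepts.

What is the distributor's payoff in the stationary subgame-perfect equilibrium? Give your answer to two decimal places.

In a stationary SPE each proposer offers the other exactly their discounted continuation value.
If the distributor keeps x when proposing and the studio keeps y when proposing, then x = 300 − 0.46y and y = 300 − 0.4x.
Solving: x = 300(1 − 0.46) / (1 − 0.4·0.46) = 162 / 0.816 ≈ 198.5294.
The studio gets 300 − 198.5294 ≈ 101.4706.

198.53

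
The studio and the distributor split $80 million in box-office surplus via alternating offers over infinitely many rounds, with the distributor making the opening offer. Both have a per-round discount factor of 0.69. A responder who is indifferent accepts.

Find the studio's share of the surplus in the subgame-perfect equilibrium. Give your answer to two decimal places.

When the distributor proposes, the studio accepts any offer worth at least 0.69 times what the studio would get by proposing next round; and vice versa.
This gives x = 80 − 0.69y and y = 80 − 0.69x, where x and y are each side's share when it proposes.
Hence (1 − 0.69·0.69)x = 80(1 − 0.69), i.e. 0.5239·x = 24.8.
x ≈ 47.3373; the studio's share is 80 − x ≈ 32.6627.

32.66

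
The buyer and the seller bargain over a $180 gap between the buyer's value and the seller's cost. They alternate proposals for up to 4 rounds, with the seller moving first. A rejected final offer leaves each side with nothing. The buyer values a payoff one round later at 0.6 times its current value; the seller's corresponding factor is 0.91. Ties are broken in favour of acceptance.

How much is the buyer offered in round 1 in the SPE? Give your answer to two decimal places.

Round 4 (the buyer proposes): the seller will accept anything ≥ 0, so the buyer offers 0 and keeps 180.
Round 3 (the seller proposes): the buyer can get 180 next round, worth 0.6 × 180 = 108 now. The seller offers 108 and keeps 180 − 108 = 72.
Round 2 (the buyer proposes): the seller can get 72 next round, worth 0.91 × 72 = 65.52 now; the buyer offers that and keeps 114.48.
Round 1 (the seller proposes): the buyer can get 114.48 next round, worth 0.6 × 114.48 = 68.688 now; the seller offers that and keeps 111.312.

68.69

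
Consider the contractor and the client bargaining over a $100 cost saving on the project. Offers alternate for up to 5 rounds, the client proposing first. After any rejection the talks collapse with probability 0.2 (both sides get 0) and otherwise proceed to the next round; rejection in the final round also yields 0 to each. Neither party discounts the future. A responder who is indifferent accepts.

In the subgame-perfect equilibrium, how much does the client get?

73.76

By backward induction:
Round 5 (the client proposes): the contractor will accept anything ≥ 0, so the client offers 0 and keeps 100.
Round 4 (the contractor proposes): rejecting gives the client an expected 0.8 × 100 = 80. The contractor offers 80 and keeps 100 − 80 = 20.
Round 3 (the client proposes): rejecting gives the contractor an expected 0.8 × 20 = 16; the client offers that and keeps 84.
Round 2 (the contractor proposes): rejecting gives the client an expected 0.8 × 84 = 67.2; the contractor offers that and keeps 32.8.
Round 1 (the client proposes): rejecting gives the contractor an expected 0.8 × 32.8 = 26.24, so the client offers 26.24, keeping 73.76.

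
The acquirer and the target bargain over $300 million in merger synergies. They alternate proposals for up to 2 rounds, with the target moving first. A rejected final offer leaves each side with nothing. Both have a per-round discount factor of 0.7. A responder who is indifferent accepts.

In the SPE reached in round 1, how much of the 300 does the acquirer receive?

Round 2 (the acquirer proposes): rejection yields 0 for the target; the acquirer offers 0 and keeps 300.
Round 1 (the target proposes): the acquirer can get 300 next round, worth 0.7 × 300 = 210 now, so the target offers 210, keeping 90.

210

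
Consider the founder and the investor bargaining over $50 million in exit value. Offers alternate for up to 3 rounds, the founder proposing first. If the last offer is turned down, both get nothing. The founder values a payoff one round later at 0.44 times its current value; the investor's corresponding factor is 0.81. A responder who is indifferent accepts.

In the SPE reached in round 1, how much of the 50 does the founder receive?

By backward induction:
Round 3 (the founder proposes): rejection yields 0 for the investor; the founder offers 0 and keeps 50.
Round 2 (the investor proposes): the founder can get 50 next round, worth 0.44 × 50 = 22 now. The investor offers 22 and keeps 50 − 22 = 28.
Round 1 (the founder proposes): the investor can get 28 next round, worth 0.81 × 28 = 22.68 now. The founder offers 22.68 and keeps 50 − 22.68 = 27.32.

27.32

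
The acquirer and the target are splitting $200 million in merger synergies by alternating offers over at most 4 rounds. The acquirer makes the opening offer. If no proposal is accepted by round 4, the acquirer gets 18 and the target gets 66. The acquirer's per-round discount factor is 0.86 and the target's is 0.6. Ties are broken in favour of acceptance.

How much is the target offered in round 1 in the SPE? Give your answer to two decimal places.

Round 4 (the target proposes): the acquirer gets 18 if talks fail, so the target offers 18 and keeps 182.
Round 3 (the acquirer proposes): the target can get 182 next round, worth 0.6 × 182 = 109.2 now; the acquirer offers that and keeps 90.8.
Round 2 (the target proposes): the acquirer can get 90.8 next round, worth 0.86 × 90.8 = 78.088 now, so the target offers 78.088, keeping 121.912.
Round 1 (the acquirer proposes): the target can get 121.912 next round, worth 0.6 × 121.912 = 73.1472 now. The acquirer offers 73.1472 and keeps 200 − 73.1472 = 126.8528.

73.15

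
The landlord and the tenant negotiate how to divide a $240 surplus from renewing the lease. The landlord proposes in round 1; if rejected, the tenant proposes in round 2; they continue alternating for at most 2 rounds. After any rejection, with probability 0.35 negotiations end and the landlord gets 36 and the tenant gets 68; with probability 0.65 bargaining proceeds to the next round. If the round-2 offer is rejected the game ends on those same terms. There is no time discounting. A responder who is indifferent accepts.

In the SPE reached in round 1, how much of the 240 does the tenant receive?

156.4

By backward induction:
Round 2 (the tenant proposes): the landlord gets 36 if talks fail, so the tenant offers 36 and keeps 204.
Round 1 (the landlord proposes): rejecting gives the tenant an expected 0.65 × 204 + 0.35 × 68 = 156.4; the landlord offers that and keeps 83.6.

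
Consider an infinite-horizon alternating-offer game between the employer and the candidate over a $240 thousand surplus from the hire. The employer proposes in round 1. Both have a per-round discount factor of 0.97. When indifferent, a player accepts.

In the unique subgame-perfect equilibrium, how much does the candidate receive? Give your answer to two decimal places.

When the employer proposes, the candidate accepts any offer worth at least 0.97 times what the candidate would get by proposing next round; and vice versa.
This gives x = 240 − 0.97y and y = 240 − 0.97x, where x and y are each side's share when it proposes.
Hence (1 − 0.97·0.97)x = 240(1 − 0.97), i.e. 0.0591·x = 7.2.
x ≈ 121.8274; the candidate's share is 240 − x ≈ 118.1726.

118.17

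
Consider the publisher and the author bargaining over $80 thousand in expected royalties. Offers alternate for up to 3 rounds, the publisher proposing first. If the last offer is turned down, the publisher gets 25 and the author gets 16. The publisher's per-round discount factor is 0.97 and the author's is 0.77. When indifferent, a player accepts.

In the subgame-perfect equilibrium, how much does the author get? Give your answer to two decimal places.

By backward induction:
Round 3 (the publisher proposes): the author gets 16 if talks fail, so the publisher offers 16 and keeps 64.
Round 2 (the author proposes): the publisher can get 64 next round, worth 0.97 × 64 = 62.08 now. The author offers 62.08 and keeps 80 − 62.08 = 17.92.
Round 1 (the publisher proposes): the author can get 17.92 next round, worth 0.77 × 17.92 = 13.7984 now, so the publisher offers 13.7984, keeping 66.2016.

13.80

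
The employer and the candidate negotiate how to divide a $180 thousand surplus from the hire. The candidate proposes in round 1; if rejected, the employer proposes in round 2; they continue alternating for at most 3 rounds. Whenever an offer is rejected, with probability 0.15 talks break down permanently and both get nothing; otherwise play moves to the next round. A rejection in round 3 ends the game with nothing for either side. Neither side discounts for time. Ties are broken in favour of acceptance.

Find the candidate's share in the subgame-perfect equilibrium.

Round 3 (the candidate proposes): rejection yields 0 for the employer; the candidate offers 0 and keeps 180.
Round 2 (the employer proposes): rejecting gives the candidate an expected 0.85 × 180 = 153. The employer offers 153 and keeps 180 − 153 = 27.
Round 1 (the candidate proposes): rejecting gives the employer an expected 0.85 × 27 = 22.95. The candidate offers 22.95 and keeps 180 − 22.95 = 157.05.

157.05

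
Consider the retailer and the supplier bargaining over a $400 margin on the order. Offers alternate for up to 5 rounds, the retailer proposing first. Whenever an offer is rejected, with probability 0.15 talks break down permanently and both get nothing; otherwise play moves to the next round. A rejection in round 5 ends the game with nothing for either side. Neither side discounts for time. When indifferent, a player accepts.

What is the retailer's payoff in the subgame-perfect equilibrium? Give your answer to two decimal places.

Round 5 (the retailer proposes): the supplier will accept anything ≥ 0, so the retailer offers 0 and keeps 400.
Round 4 (the supplier proposes): rejecting gives the retailer an expected 0.85 × 400 = 340. The supplier offers 340 and keeps 400 − 340 = 60.
Round 3 (the retailer proposes): rejecting gives the supplier an expected 0.85 × 60 = 51; the retailer offers that and keeps 349.
Round 2 (the supplier proposes): rejecting gives the retailer an expected 0.85 × 349 = 296.65; the supplier offers that and keeps 103.35.
Round 1 (the retailer proposes): rejecting gives the supplier an expected 0.85 × 103.35 = 87.8475. The retailer offers 87.8475 and keeps 400 − 87.8475 = 312.1525.

312.15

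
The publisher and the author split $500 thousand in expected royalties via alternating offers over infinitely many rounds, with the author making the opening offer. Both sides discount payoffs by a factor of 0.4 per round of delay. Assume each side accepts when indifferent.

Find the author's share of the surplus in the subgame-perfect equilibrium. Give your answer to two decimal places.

357.14

When the author proposes, the publisher accepts any offer worth at least 0.4 times what the publisher would get by proposing next round; and vice versa.
This gives x = 500 − 0.4y and y = 500 − 0.4x, where x and y are each side's share when it proposes.
Hence (1 − 0.4·0.4)x = 500(1 − 0.4), i.e. 0.84·x = 300.
x ≈ 357.1429; the publisher's share is 500 − x ≈ 142.8571.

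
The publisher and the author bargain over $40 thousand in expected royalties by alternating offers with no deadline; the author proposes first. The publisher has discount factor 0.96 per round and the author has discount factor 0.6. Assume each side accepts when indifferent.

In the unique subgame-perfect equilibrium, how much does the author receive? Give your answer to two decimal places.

In a stationary SPE each proposer offers the other exactly their discounted continuation value.
If the author keeps x when proposing and the publisher keeps y when proposing, then x = 40 − 0.96y and y = 40 − 0.6x.
Solving: x = 40(1 − 0.96) / (1 − 0.6·0.96) = 1.6 / 0.424 ≈ 3.7736.
The publisher gets 40 − 3.7736 ≈ 36.2264.

3.77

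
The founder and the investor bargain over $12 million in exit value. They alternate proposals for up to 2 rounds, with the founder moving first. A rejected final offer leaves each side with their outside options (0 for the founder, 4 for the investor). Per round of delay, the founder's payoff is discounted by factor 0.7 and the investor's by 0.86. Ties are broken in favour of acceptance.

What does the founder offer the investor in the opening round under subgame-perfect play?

Work backward from the last round.
Round 2 (the investor proposes): rejection yields 0 for the founder; the investor offers 0 and keeps 12.
Round 1 (the founder proposes): the investor can get 12 next round, worth 0.86 × 12 = 10.32 now, so the founder offers 10.32, keeping 1.68.

10.32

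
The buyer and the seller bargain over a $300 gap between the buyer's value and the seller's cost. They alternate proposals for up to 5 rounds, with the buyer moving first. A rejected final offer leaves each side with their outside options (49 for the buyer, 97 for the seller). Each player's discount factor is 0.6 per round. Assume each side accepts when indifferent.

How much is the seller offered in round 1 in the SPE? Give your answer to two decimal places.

110.49

Solve by backward induction from round 5.
Round 5 (the buyer proposes): the seller gets 97 if talks fail, so the buyer offers 97 and keeps 203.
Round 4 (the seller proposes): the buyer can get 203 next round, worth 0.6 × 203 = 121.8 now, so the seller offers 121.8, keeping 178.2.
Round 3 (the buyer proposes): the seller can get 178.2 next round, worth 0.6 × 178.2 = 106.92 now. The buyer offers 106.92 and keeps 300 − 106.92 = 193.08.
Round 2 (the seller proposes): the buyer can get 193.08 next round, worth 0.6 × 193.08 = 115.848 now. The seller offers 115.848 and keeps 300 − 115.848 = 184.152.
Round 1 (the buyer proposes): the seller can get 184.152 next round, worth 0.6 × 184.152 = 110.4912 now, so the buyer offers 110.4912, keeping 189.5088.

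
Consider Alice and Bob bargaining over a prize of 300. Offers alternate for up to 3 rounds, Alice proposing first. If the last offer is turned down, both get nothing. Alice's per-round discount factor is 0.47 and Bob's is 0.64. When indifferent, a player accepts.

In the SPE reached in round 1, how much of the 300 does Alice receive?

Round 3 (Alice proposes): Bob will accept anything ≥ 0, so Alice offers 0 and keeps 300.
Round 2 (Bob proposes): Alice can get 300 next round, worth 0.47 × 300 = 141 now; Bob offers that and keeps 159.
Round 1 (Alice proposes): Bob can get 159 next round, worth 0.64 × 159 = 101.76 now. Alice offers 101.76 and keeps 300 − 101.76 = 198.24.

198.24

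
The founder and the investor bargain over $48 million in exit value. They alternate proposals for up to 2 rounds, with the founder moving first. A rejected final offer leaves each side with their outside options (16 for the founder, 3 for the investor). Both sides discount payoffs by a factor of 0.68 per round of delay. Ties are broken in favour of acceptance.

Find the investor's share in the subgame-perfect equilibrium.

21.76

Round 2 (the investor proposes): the founder gets 16 if talks fail, so the investor offers 16 and keeps 32.
Round 1 (the founder proposes): the investor can get 32 next round, worth 0.68 × 32 = 21.76 now. The founder offers 21.76 and keeps 48 − 21.76 = 26.24.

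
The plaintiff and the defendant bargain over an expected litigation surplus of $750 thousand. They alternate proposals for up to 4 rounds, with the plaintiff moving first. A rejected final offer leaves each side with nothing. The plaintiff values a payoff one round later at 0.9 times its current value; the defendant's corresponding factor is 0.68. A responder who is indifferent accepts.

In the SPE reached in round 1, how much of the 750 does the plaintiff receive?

Round 4 (the defendant proposes): the plaintiff will accept anything ≥ 0, so the defendant offers 0 and keeps 750.
Round 3 (the plaintiff proposes): the defendant can get 750 next round, worth 0.68 × 750 = 510 now, so the plaintiff offers 510, keeping 240.
Round 2 (the defendant proposes): the plaintiff can get 240 next round, worth 0.9 × 240 = 216 now; the defendant offers that and keeps 534.
Round 1 (the plaintiff proposes): the defendant can get 534 next round, worth 0.68 × 534 = 363.12 now, so the plaintiff offers 363.12, keeping 386.88.

386.88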